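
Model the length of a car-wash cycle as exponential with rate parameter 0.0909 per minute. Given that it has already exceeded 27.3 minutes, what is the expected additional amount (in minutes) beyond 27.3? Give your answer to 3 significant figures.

11.0

By memorylessness, the remaining amount past any threshold is again Exp(λ) with mean 1/λ = 11.0011 minutes.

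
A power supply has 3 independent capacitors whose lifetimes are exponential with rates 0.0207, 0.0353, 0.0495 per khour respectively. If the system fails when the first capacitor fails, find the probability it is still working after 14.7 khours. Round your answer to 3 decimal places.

The time to first failure is exponential with rate Σλ = 0.0207 + 0.0353 + 0.0495 = 0.1055.
P(min > 14.7) = e^(−0.1055·14.7) = e^(−1.5508) ≈ 0.212.

0.212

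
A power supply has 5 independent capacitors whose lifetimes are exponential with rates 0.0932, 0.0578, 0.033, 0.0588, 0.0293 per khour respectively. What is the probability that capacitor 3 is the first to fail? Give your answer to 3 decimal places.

The time to first failure is exponential with rate Σλ = 0.0932 + 0.0578 + 0.033 + 0.0588 + 0.0293 = 0.2721.
P(capacitor 3 first) = λ_3/Σλ = 0.033/0.2721 ≈ 0.121.

0.121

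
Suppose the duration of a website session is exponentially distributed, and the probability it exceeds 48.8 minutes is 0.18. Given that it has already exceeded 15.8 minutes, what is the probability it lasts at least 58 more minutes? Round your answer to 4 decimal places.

From e^(−λ·48.8) = 0.18, λ = −ln(0.18)/48.8 = 0.0351393.
Memoryless: P(X > 15.8+58 | X > 15.8) = P(X > 58) = e^(−0.0351393·58) ≈ 0.1303.

0.1303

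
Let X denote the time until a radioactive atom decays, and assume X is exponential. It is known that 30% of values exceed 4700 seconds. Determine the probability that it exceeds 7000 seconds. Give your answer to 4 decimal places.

0.1664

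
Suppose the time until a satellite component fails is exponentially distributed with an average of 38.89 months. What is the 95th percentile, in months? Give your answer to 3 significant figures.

117

The rate is λ = 1/38.89 = 0.0257136 per month.
Set 1 − e^(−λt) = 0.95, so t = −ln(0.05)/λ = 2.9957/0.0257136 ≈ 116.504 months.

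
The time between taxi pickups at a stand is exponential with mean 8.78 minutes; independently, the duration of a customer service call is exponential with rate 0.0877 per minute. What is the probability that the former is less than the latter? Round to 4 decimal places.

0.5650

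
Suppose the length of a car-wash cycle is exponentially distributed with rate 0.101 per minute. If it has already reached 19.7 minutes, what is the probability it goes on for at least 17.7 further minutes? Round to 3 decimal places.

0.167

By the memoryless property, P(X > 19.7+17.7 | X > 19.7) = P(X > 17.7).
P(X > 17.7) = e^(−1.7877) ≈ 0.167.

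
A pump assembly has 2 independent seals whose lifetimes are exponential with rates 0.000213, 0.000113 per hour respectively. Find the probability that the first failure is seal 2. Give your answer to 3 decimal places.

The time to first failure is exponential with rate Σλ = 0.000213 + 0.000113 = 0.000326.
P(seal 2 first) = λ_2/Σλ = 0.000113/0.000326 ≈ 0.347.

0.347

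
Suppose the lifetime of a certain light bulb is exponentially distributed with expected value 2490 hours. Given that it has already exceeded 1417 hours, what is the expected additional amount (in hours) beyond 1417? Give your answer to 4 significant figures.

The rate is λ = 1/2490 = 0.000401606 per hour.
By memorylessness, the remaining amount past any threshold is again Exp(λ) with mean 1/λ = 2490 hours.

2490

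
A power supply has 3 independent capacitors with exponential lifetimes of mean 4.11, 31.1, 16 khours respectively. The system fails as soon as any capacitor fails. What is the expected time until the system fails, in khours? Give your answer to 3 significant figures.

2.96

The first failure time is exponential with rate Σλ_i = 1/4.11 + 1/31.1 + 1/16 = 0.337963 per khour.
E[min] = 1/Σλ = 1/0.337963 = 2.9589 khours.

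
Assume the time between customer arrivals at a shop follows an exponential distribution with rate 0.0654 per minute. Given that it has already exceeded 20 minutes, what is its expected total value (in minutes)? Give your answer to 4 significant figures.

35.29

By memorylessness, E[X | X > 20] = 20 + 1/λ = 20 + 15.2905 = 35.2905 minutes.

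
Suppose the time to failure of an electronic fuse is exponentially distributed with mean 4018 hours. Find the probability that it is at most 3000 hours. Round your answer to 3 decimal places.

The rate is λ = 1/4018 = 0.00024888 per hour.
P(X ≤ 3000) = 1 − e^(−λ·3000) = 1 − e^(−0.74664) ≈ 0.526.

0.526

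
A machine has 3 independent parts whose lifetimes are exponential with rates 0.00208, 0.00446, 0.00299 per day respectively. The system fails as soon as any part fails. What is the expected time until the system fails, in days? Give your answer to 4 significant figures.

104.9

The time to first failure is exponential with rate Σλ = 0.00208 + 0.00446 + 0.00299 = 0.00953.
E[min] = 1/Σλ = 1/0.00953 = 104.932 days.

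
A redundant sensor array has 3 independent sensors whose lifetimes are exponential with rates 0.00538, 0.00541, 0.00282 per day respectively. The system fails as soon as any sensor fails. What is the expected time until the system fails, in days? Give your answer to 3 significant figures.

73.5

The time to first failure is exponential with rate Σλ = 0.00538 + 0.00541 + 0.00282 = 0.01361.
E[min] = 1/Σλ = 1/0.01361 = 73.4754 days.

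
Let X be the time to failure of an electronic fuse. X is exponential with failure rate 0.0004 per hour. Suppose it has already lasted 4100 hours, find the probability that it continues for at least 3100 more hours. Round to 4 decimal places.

0.2894

By the memoryless property, P(X > 4100+3100 | X > 4100) = P(X > 3100).
P(X > 3100) = e^(−1.24) ≈ 0.2894.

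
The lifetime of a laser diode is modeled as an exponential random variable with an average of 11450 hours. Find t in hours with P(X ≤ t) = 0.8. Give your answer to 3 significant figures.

18400

The rate is λ = 1/11450 = 0.0000873362 per hour.
Set 1 − e^(−λt) = 0.8, so t = −ln(0.2)/λ = 1.6094/0.0000873362 ≈ 18428.1 hours.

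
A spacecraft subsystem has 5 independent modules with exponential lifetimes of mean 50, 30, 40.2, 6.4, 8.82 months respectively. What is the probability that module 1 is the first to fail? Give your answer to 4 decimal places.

0.0575

Rates: λ_i = 1/mean_i → 0.02, 0.0333333, 0.0248756, 0.15625, 0.113379; Σλ = 0.347838.
P(module 1 first) = λ_1/Σλ = 0.02/0.347838 ≈ 0.0575.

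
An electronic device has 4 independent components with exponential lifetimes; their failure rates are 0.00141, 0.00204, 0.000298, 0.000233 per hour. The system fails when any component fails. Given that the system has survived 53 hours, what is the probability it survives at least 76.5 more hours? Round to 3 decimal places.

0.737

Time to first failure ~ Exp(Σλ) with Σλ = 0.003981.
By memorylessness, P(T > 53+76.5 | T > 53) = P(T > 76.5) = e^(−0.003981·76.5) ≈ 0.737.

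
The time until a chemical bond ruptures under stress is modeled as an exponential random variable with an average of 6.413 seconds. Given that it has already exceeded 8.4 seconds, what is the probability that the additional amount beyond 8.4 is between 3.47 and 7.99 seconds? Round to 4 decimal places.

The rate is λ = 1/6.413 = 0.155933 per second.
Memoryless: the residual past 8.4 is again Exp(λ).
P(3.47 < residual < 7.99) = e^(−λ·3.47) − e^(−λ·7.99) = 0.58211 − 0.28768 ≈ 0.2944.

0.2944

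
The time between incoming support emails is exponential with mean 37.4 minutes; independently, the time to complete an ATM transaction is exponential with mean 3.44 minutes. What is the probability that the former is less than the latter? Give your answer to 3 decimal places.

0.084

λ_1 = 1/37.4 = 0.026738, λ_2 = 1/3.44 = 0.290698.
For independent exponentials, P(the former < the latter) = λ_1/(λ_1+λ_2) = 0.026738/0.317436 ≈ 0.084.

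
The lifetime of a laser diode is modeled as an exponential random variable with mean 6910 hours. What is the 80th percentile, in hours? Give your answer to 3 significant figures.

The rate is λ = 1/6910 = 0.000144718 per hour.
Set 1 − e^(−λt) = 0.8, so t = −ln(0.2)/λ = 1.6094/0.000144718 ≈ 11121.2 hours.

11100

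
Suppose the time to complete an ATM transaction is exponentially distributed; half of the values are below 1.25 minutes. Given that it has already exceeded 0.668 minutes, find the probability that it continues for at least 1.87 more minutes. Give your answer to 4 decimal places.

For an exponential, median = ln(2)/λ, so λ = ln 2 / 1.25 = 0.554518 per minute.
By the memoryless property, P(X > 0.668+1.87 | X > 0.668) = P(X > 1.87).
P(X > 1.87) = e^(−1.0369) ≈ 0.3545.

0.3545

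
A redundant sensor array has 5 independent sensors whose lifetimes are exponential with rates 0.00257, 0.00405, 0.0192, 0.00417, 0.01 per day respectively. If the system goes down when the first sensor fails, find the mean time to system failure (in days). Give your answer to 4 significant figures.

25.01

The time to first failure is exponential with rate Σλ = 0.00257 + 0.00405 + 0.0192 + 0.00417 + 0.01 = 0.03999.
E[min] = 1/Σλ = 1/0.03999 = 25.0063 days.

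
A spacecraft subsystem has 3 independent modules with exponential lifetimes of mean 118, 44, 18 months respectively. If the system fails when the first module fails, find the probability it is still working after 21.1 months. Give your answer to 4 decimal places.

The first failure time is exponential with rate Σλ_i = 1/118 + 1/44 + 1/18 = 0.0867574 per month.
P(min > 21.1) = e^(−0.0867574·21.1) = e^(−1.8306) ≈ 0.1603.

0.1603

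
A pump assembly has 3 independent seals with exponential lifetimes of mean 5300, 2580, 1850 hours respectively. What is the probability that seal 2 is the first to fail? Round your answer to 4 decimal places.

Rates: λ_i = 1/mean_i → 0.000188679, 0.000387597, 0.000540541; Σλ = 0.00111682.
P(seal 2 first) = λ_2/Σλ = 0.000387597/0.00111682 ≈ 0.3471.

0.3471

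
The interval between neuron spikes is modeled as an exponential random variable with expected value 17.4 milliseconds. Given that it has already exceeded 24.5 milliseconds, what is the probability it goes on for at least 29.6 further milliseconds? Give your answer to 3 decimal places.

0.182

The rate is λ = 1/17.4 = 0.0574713 per millisecond.
By the memoryless property, P(X > 24.5+29.6 | X > 24.5) = P(X > 29.6).
P(X > 29.6) = e^(−1.7011) ≈ 0.182.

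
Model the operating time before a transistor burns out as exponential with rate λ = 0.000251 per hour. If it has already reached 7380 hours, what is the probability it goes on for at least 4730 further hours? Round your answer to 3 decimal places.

The exponential is memoryless, so the remaining time is again Exp(λ): the condition X > 7380 is irrelevant.
P(X > 4730) = e^(−1.1872) ≈ 0.305.

0.305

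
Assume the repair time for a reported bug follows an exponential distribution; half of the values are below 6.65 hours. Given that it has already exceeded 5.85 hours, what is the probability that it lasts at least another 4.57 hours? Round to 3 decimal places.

For an exponential, median = ln(2)/λ, so λ = ln 2 / 6.65 = 0.104233 per hour.
By the memoryless property, P(X > 5.85+4.57 | X > 5.85) = P(X > 4.57).
P(X > 4.57) = e^(−0.47634) ≈ 0.621.

0.621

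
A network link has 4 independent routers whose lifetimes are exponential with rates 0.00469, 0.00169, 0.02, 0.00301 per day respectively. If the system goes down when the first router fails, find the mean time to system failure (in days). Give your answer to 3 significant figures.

34.0

The time to first failure is exponential with rate Σλ = 0.00469 + 0.00169 + 0.02 + 0.00301 = 0.02939.
E[min] = 1/Σλ = 1/0.02939 = 34.0252 days.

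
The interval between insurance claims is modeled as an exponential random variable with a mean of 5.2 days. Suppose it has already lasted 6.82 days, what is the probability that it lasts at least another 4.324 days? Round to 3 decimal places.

0.435

The rate is λ = 1/5.2 = 0.192308 per day.
P(X > s+t | X > s) = e^(−λ(s+t))/e^(−λs) = e^(−λt), independent of s = 6.82.
P(X > 4.324) = e^(−0.83154) ≈ 0.435.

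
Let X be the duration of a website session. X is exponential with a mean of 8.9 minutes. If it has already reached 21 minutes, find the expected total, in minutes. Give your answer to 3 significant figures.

29.9

The rate is λ = 1/8.9 = 0.11236 per minute.
By memorylessness, E[X | X > 21] = 21 + 1/λ = 21 + 8.9 = 29.9 minutes.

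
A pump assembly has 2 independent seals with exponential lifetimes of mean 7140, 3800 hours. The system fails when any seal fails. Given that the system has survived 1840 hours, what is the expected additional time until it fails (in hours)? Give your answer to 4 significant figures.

2480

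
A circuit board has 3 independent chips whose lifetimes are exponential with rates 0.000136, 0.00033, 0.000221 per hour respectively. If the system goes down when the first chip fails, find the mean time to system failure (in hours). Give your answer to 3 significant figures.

1460

The time to first failure is exponential with rate Σλ = 0.000136 + 0.00033 + 0.000221 = 0.000687.
E[min] = 1/Σλ = 1/0.000687 = 1455.6 hours.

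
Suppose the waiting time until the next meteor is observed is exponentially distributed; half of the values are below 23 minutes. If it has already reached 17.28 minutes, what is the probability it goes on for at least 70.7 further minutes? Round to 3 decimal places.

For an exponential, median = ln(2)/λ, so λ = ln 2 / 23 = 0.0301368 per minute.
By the memoryless property, P(X > 17.28+70.7 | X > 17.28) = P(X > 70.7).
P(X > 70.7) = e^(−2.1307) ≈ 0.119.

0.119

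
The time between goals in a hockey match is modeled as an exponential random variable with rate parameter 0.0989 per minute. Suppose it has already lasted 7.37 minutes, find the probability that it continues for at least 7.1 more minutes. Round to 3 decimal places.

0.495

By the memoryless property, P(X > 7.37+7.1 | X > 7.37) = P(X > 7.1).
P(X > 7.1) = e^(−0.70219) ≈ 0.495.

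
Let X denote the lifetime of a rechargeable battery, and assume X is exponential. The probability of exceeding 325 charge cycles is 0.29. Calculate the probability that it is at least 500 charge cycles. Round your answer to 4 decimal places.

e^(−λ·325) = 0.29 ⇒ λ = −ln(0.29)/325 = 0.00380884.
P(X > 500) = e^(−0.00380884·500) = e^(−1.9044) ≈ 0.1489.

0.1489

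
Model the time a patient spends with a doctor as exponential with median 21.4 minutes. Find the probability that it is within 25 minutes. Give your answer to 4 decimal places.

For an exponential, median = ln(2)/λ, so λ = ln 2 / 21.4 = 0.0323901 per minute.
P(X ≤ 25) = 1 − e^(−λ·25) = 1 − e^(−0.80975) ≈ 0.5550.

0.5550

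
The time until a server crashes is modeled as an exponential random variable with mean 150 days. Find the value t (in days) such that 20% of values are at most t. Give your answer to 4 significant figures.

The rate is λ = 1/150 = 0.00666667 per day.
Set 1 − e^(−λt) = 0.2, so t = −ln(0.8)/λ = 0.22314/0.00666667 ≈ 33.4715 days.

33.47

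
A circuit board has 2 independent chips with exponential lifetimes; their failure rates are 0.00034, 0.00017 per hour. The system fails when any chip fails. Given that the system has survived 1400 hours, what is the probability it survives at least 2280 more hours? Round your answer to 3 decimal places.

Time to first failure ~ Exp(Σλ) with Σλ = 0.00051.
By memorylessness, P(T > 1400+2280 | T > 1400) = P(T > 2280) = e^(−0.00051·2280) ≈ 0.313.

0.313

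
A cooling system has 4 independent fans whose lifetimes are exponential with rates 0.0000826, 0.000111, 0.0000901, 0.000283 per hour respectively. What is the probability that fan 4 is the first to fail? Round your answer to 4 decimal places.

The time to first failure is exponential with rate Σλ = 0.0000826 + 0.000111 + 0.0000901 + 0.000283 = 0.0005667.
P(fan 4 first) = λ_4/Σλ = 0.000283/0.0005667 ≈ 0.4994.

0.4994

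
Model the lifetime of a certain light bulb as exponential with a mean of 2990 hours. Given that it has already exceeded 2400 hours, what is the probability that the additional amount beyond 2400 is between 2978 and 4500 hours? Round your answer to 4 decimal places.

The rate is λ = 1/2990 = 0.000334448 per hour.
Memoryless: the residual past 2400 is again Exp(λ).
P(2978 < residual < 4500) = e^(−λ·2978) − e^(−λ·4500) = 0.36936 − 0.22201 ≈ 0.1473.

0.1473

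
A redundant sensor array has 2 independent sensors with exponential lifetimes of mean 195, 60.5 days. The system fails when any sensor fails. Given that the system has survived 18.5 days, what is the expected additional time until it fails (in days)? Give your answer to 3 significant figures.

46.2

First-failure rate Σλ = 1/195 + 1/60.5 = 0.0216571.
By memorylessness the expected residual is 1/Σλ = 46.1742 days, regardless of the 18.5 already elapsed.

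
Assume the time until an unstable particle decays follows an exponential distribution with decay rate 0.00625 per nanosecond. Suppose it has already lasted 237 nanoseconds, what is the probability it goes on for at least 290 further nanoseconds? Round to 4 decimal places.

P(X > s+t | X > s) = e^(−λ(s+t))/e^(−λs) = e^(−λt), independent of s = 237.
P(X > 290) = e^(−1.8125) ≈ 0.1632.

0.1632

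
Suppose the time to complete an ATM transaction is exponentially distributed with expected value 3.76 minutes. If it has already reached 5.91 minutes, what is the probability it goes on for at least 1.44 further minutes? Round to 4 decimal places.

0.6818

The rate is λ = 1/3.76 = 0.265957 per minute.
The exponential is memoryless, so the remaining time is again Exp(λ): the condition X > 5.91 is irrelevant.
P(X > 1.44) = e^(−0.38298) ≈ 0.6818.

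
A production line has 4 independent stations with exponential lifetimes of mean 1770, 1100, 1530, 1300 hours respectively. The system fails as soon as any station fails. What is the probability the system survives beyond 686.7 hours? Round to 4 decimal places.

0.1368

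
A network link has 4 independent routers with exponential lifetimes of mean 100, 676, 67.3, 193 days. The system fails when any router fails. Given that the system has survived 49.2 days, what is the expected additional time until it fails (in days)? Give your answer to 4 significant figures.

31.73

First-failure rate Σλ = 1/100 + 1/676 + 1/67.3 + 1/193 = 0.0315195.
By memorylessness the expected residual is 1/Σλ = 31.7264 days, regardless of the 49.2 already elapsed.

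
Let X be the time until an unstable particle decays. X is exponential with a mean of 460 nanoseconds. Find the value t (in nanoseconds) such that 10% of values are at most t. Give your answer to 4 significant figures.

48.47

The rate is λ = 1/460 = 0.00217391 per nanosecond.
Set 1 − e^(−λt) = 0.1, so t = −ln(0.9)/λ = 0.10536/0.00217391 ≈ 48.4658 nanoseconds.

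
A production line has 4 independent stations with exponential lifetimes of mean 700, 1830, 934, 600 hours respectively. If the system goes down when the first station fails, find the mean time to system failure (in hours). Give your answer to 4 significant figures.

212.2

The first failure time is exponential with rate Σλ_i = 1/700 + 1/1830 + 1/934 + 1/600 = 0.00471235 per hour.
E[min] = 1/Σλ = 1/0.00471235 = 212.208 hours.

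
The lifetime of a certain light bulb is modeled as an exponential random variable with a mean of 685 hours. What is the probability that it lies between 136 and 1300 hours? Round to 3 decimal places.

0.670

The rate is λ = 1/685 = 0.00145985 per hour.
P(136 < X < 1300) = e^(−λ·136) − e^(−λ·1300) = 0.81993 − 0.14990 ≈ 0.670.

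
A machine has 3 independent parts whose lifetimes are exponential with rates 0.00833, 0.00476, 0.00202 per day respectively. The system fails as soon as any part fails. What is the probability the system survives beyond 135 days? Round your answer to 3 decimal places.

0.130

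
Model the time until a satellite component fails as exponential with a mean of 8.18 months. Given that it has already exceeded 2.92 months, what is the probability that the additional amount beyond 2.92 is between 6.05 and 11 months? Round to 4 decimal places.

0.2167

The rate is λ = 1/8.18 = 0.122249 per month.
Memoryless: the residual past 2.92 is again Exp(λ).
P(6.05 < residual < 11) = e^(−λ·6.05) − e^(−λ·11) = 0.47730 − 0.26061 ≈ 0.2167.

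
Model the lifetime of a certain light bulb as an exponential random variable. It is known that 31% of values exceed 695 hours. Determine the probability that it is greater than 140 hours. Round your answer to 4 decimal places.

0.7898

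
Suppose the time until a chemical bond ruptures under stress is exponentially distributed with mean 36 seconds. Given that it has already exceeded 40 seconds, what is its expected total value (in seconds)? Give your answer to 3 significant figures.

76.0

The rate is λ = 1/36 = 0.0277778 per second.
By memorylessness, E[X | X > 40] = 40 + 1/λ = 40 + 36 = 76 seconds.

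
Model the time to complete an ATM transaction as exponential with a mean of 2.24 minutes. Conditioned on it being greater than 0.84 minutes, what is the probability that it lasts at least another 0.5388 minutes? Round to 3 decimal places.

The rate is λ = 1/2.24 = 0.446429 per minute.
The exponential is memoryless, so the remaining time is again Exp(λ): the condition X > 0.84 is irrelevant.
P(X > 0.5388) = e^(−0.24054) ≈ 0.786.

0.786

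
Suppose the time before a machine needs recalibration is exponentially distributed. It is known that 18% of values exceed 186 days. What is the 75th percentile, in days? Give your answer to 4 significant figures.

150.4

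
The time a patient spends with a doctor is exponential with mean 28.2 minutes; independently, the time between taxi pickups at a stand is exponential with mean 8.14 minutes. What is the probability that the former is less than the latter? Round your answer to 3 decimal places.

λ_1 = 1/28.2 = 0.035461, λ_2 = 1/8.14 = 0.12285.
For independent exponentials, P(the former < the latter) = λ_1/(λ_1+λ_2) = 0.035461/0.158311 ≈ 0.224.

0.224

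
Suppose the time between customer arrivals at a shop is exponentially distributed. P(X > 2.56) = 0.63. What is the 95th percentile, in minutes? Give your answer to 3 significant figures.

e^(−λ·2.56) = 0.63 ⇒ λ = −ln(0.63)/2.56 = 0.180483.
95th percentile: 1 − e^(−λt) = 0.95, t = −ln(0.05)/λ = 16.5985 minutes.

16.6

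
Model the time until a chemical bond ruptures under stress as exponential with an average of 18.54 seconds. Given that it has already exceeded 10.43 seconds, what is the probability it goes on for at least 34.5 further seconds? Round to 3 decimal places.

The rate is λ = 1/18.54 = 0.0539374 per second.
By the memoryless property, P(X > 10.43+34.5 | X > 10.43) = P(X > 34.5).
P(X > 34.5) = e^(−1.8608) ≈ 0.156.

0.156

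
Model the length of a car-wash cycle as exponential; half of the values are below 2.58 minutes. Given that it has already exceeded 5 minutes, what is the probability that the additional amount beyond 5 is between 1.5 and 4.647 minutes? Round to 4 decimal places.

For an exponential, median = ln(2)/λ, so λ = ln 2 / 2.58 = 0.268662 per minute.
Memoryless: the residual past 5 is again Exp(λ).
P(1.5 < residual < 4.647) = e^(−λ·1.5) − e^(−λ·4.647) = 0.66832 − 0.28694 ≈ 0.3814.

0.3814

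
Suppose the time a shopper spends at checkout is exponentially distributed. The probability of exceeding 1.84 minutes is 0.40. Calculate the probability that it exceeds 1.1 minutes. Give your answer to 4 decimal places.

0.5782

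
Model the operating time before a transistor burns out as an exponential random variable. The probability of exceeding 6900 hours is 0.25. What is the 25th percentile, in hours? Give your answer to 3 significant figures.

1430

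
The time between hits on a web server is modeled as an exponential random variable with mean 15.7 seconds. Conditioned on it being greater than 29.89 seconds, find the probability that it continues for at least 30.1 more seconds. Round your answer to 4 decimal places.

0.1470

The rate is λ = 1/15.7 = 0.0636943 per second.
By the memoryless property, P(X > 29.89+30.1 | X > 29.89) = P(X > 30.1).
P(X > 30.1) = e^(−1.9172) ≈ 0.1470.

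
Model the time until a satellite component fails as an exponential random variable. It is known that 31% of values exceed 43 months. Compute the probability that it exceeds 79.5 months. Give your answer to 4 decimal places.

0.1147

e^(−λ·43) = 0.31 ⇒ λ = −ln(0.31)/43 = 0.0272368.
P(X > 79.5) = e^(−0.0272368·79.5) = e^(−2.1653) ≈ 0.1147.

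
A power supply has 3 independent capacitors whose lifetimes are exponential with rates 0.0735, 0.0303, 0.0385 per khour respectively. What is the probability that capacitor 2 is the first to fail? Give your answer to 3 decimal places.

The time to first failure is exponential with rate Σλ = 0.0735 + 0.0303 + 0.0385 = 0.1423.
P(capacitor 2 first) = λ_2/Σλ = 0.0303/0.1423 ≈ 0.213.

0.213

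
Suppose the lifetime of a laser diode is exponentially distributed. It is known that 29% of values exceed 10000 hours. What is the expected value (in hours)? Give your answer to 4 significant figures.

e^(−λ·10000) = 0.29 ⇒ λ = −ln(0.29)/10000 = 0.000123787.
Mean = 1/λ = 8078.36 hours.

8078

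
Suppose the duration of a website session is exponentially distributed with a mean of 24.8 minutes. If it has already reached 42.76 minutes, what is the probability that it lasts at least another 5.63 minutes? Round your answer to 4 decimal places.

The rate is λ = 1/24.8 = 0.0403226 per minute.
P(X > s+t | X > s) = e^(−λ(s+t))/e^(−λs) = e^(−λt), independent of s = 42.76.
P(X > 5.63) = e^(−0.22702) ≈ 0.7969.

0.7969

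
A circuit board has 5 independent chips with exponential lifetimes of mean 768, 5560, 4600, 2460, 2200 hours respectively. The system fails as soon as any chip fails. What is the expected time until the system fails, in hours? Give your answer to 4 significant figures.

390.6

The first failure time is exponential with rate Σλ_i = 1/768 + 1/5560 + 1/4600 + 1/2460 + 1/2200 = 0.00256038 per hour.
E[min] = 1/Σλ = 1/0.00256038 = 390.567 hours.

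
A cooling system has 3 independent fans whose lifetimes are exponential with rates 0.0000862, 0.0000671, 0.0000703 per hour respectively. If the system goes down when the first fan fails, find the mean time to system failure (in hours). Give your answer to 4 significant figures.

The time to first failure is exponential with rate Σλ = 0.0000862 + 0.0000671 + 0.0000703 = 0.0002236.
E[min] = 1/Σλ = 1/0.0002236 = 4472.27 hours.

4472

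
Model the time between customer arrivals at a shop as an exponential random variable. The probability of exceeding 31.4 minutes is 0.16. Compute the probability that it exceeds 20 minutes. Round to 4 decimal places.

0.3112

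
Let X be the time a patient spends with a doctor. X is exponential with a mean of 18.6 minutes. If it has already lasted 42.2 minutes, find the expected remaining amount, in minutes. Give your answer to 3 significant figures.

18.6

The rate is λ = 1/18.6 = 0.0537634 per minute.
By memorylessness, the remaining amount past any threshold is again Exp(λ) with mean 1/λ = 18.6 minutes.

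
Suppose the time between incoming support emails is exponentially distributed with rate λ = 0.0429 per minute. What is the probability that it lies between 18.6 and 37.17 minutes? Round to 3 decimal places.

0.247

P(18.6 < X < 37.17) = e^(−λ·18.6) − e^(−λ·37.17) = 0.45026 − 0.20299 ≈ 0.247.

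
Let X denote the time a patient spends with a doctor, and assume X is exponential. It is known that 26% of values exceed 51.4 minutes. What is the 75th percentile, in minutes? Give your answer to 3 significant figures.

e^(−λ·51.4) = 0.26 ⇒ λ = −ln(0.26)/51.4 = 0.0262077.
75th percentile: 1 − e^(−λt) = 0.75, t = −ln(0.25)/λ = 52.8965 minutes.

52.9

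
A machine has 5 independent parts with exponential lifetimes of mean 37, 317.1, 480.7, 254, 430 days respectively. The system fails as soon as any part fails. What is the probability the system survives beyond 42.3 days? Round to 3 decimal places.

0.196

The first failure time is exponential with rate Σλ_i = 1/37 + 1/317.1 + 1/480.7 + 1/254 + 1/430 = 0.0385235 per day.
P(min > 42.3) = e^(−0.0385235·42.3) = e^(−1.6295) ≈ 0.196.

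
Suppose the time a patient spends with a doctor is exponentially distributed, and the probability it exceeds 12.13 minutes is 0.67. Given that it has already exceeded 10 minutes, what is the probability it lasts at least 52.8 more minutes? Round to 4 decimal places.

From e^(−λ·12.13) = 0.67, λ = −ln(0.67)/12.13 = 0.0330155.
Memoryless: P(X > 10+52.8 | X > 10) = P(X > 52.8) = e^(−0.0330155·52.8) ≈ 0.1750.

0.1750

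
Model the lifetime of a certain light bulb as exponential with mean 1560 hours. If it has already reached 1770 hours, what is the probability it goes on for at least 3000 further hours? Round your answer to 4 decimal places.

0.1462

The rate is λ = 1/1560 = 0.000641026 per hour.
By the memoryless property, P(X > 1770+3000 | X > 1770) = P(X > 3000).
P(X > 3000) = e^(−1.9231) ≈ 0.1462.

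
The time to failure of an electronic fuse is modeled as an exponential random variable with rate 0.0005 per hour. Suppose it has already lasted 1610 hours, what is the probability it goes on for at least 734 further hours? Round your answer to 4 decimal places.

0.6928

By the memoryless property, P(X > 1610+734 | X > 1610) = P(X > 734).
P(X > 734) = e^(−0.367) ≈ 0.6928.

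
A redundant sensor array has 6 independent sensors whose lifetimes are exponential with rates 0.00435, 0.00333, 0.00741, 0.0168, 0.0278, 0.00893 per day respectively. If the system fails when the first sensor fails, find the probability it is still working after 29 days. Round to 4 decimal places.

The time to first failure is exponential with rate Σλ = 0.00435 + 0.00333 + 0.00741 + 0.0168 + 0.0278 + 0.00893 = 0.06862.
P(min > 29) = e^(−0.06862·29) = e^(−1.99) ≈ 0.1367.

0.1367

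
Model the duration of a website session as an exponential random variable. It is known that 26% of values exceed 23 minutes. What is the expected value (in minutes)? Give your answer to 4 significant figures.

17.07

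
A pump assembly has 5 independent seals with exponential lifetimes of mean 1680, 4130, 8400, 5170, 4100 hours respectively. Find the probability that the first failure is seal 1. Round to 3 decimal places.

Rates: λ_i = 1/mean_i → 0.000595238, 0.000242131, 0.000119048, 0.000193424, 0.000243902; Σλ = 0.00139374.
P(seal 1 first) = λ_1/Σλ = 0.000595238/0.00139374 ≈ 0.427.

0.427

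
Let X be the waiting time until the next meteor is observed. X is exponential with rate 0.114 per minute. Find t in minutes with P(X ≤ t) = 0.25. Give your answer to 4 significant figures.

Set 1 − e^(−λt) = 0.25, so t = −ln(0.75)/λ = 0.28768/0.114 ≈ 2.52353 minutes.

2.524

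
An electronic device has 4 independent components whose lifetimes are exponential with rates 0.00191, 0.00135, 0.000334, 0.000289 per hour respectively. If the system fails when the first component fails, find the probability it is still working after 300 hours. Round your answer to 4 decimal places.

0.3120

The time to first failure is exponential with rate Σλ = 0.00191 + 0.00135 + 0.000334 + 0.000289 = 0.003883.
P(min > 300) = e^(−0.003883·300) = e^(−1.1649) ≈ 0.3120.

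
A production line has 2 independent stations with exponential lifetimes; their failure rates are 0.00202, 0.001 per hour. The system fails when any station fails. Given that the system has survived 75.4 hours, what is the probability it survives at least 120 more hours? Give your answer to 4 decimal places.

Time to first failure ~ Exp(Σλ) with Σλ = 0.00302.
By memorylessness, P(T > 75.4+120 | T > 75.4) = P(T > 120) = e^(−0.00302·120) ≈ 0.6960.

0.6960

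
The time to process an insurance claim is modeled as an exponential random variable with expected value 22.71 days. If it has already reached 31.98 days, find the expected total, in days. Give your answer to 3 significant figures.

The rate is λ = 1/22.71 = 0.0440335 per day.
By memorylessness, E[X | X > 31.98] = 31.98 + 1/λ = 31.98 + 22.71 = 54.69 days.

54.7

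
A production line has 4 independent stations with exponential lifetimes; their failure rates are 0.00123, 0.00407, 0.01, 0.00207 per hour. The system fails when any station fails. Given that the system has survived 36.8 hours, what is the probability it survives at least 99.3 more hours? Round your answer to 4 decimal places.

0.1782

Time to first failure ~ Exp(Σλ) with Σλ = 0.01737.
By memorylessness, P(T > 36.8+99.3 | T > 36.8) = P(T > 99.3) = e^(−0.01737·99.3) ≈ 0.1782.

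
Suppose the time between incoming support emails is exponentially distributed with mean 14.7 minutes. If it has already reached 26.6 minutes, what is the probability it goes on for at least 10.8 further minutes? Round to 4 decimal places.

The rate is λ = 1/14.7 = 0.0680272 per minute.
P(X > s+t | X > s) = e^(−λ(s+t))/e^(−λs) = e^(−λt), independent of s = 26.6.
P(X > 10.8) = e^(−0.73469) ≈ 0.4797.

0.4797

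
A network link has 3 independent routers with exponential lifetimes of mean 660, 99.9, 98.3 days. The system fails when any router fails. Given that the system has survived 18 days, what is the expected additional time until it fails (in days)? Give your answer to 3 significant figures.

46.1

First-failure rate Σλ = 1/660 + 1/99.9 + 1/98.3 = 0.0216981.
By memorylessness the expected residual is 1/Σλ = 46.087 days, regardless of the 18 already elapsed.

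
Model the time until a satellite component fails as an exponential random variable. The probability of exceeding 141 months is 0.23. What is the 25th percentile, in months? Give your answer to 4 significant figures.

e^(−λ·141) = 0.23 ⇒ λ = −ln(0.23)/141 = 0.0104232.
25th percentile: 1 − e^(−λt) = 0.25, t = −ln(0.75)/λ = 27.6001 months.

27.60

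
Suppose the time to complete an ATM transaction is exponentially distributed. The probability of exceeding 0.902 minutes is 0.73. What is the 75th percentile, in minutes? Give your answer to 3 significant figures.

3.97

e^(−λ·0.902) = 0.73 ⇒ λ = −ln(0.73)/0.902 = 0.348903.
75th percentile: 1 − e^(−λt) = 0.75, t = −ln(0.25)/λ = 3.97329 minutes.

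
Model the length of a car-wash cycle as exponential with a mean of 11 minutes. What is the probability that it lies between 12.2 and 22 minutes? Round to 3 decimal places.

The rate is λ = 1/11 = 0.0909091 per minute.
P(12.2 < X < 22) = e^(−λ·12.2) − e^(−λ·22) = 0.32986 − 0.13534 ≈ 0.195.

0.195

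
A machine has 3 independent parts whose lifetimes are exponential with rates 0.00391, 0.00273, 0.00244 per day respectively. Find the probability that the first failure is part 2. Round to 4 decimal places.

0.3007

The time to first failure is exponential with rate Σλ = 0.00391 + 0.00273 + 0.00244 = 0.00908.
P(part 2 first) = λ_2/Σλ = 0.00273/0.00908 ≈ 0.3007.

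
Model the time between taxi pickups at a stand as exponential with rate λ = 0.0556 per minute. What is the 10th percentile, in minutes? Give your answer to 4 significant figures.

1.895

Set 1 − e^(−λt) = 0.1, so t = −ln(0.9)/λ = 0.10536/0.0556 ≈ 1.89497 minutes.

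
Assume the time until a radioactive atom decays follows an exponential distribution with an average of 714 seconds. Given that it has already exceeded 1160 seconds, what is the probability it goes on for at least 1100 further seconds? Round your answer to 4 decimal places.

0.2142

The rate is λ = 1/714 = 0.00140056 per second.
The exponential is memoryless, so the remaining time is again Exp(λ): the condition X > 1160 is irrelevant.
P(X > 1100) = e^(−1.5406) ≈ 0.2142.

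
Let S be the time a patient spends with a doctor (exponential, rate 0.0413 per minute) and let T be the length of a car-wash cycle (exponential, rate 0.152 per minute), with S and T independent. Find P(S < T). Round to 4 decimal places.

λ_1 = 0.0413, λ_2 = 0.152.
For independent exponentials, P(S < T) = λ_1/(λ_1+λ_2) = 0.0413/0.1933 ≈ 0.2137.

0.2137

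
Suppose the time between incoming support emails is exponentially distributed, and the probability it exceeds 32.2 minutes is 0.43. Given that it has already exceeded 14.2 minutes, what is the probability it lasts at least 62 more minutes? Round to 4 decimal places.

0.1969

From e^(−λ·32.2) = 0.43, λ = −ln(0.43)/32.2 = 0.0262103.
Memoryless: P(X > 14.2+62 | X > 14.2) = P(X > 62) = e^(−0.0262103·62) ≈ 0.1969.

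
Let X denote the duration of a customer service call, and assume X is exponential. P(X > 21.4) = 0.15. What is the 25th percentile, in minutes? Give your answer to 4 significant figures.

e^(−λ·21.4) = 0.15 ⇒ λ = −ln(0.15)/21.4 = 0.0886505.
25th percentile: 1 − e^(−λt) = 0.25, t = −ln(0.75)/λ = 3.24513 minutes.

3.245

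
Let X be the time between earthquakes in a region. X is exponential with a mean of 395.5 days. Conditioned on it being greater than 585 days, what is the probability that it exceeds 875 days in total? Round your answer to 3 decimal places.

0.480

The rate is λ = 1/395.5 = 0.00252845 per day.
P(X > s+t | X > s) = e^(−λ(s+t))/e^(−λs) = e^(−λt), independent of s = 585.
P(X > 290) = e^(−0.73325) ≈ 0.480.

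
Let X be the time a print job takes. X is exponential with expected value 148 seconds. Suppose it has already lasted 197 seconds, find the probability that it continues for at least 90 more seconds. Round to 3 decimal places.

0.544

The rate is λ = 1/148 = 0.00675676 per second.
P(X > s+t | X > s) = e^(−λ(s+t))/e^(−λs) = e^(−λt), independent of s = 197.
P(X > 90) = e^(−0.60811) ≈ 0.544.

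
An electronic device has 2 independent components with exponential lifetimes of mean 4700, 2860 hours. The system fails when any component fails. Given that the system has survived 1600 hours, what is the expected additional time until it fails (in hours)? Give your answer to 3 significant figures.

1780

First-failure rate Σλ = 1/4700 + 1/2860 = 0.000562416.
By memorylessness the expected residual is 1/Σλ = 1778.04 hours, regardless of the 1600 already elapsed.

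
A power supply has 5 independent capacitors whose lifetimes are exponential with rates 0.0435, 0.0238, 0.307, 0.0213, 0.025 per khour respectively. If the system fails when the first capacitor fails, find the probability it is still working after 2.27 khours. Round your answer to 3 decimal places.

The time to first failure is exponential with rate Σλ = 0.0435 + 0.0238 + 0.307 + 0.0213 + 0.025 = 0.4206.
P(min > 2.27) = e^(−0.4206·2.27) = e^(−0.95476) ≈ 0.385.

0.385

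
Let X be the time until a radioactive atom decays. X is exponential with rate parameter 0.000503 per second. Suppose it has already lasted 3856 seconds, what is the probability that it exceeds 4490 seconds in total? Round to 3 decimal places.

P(X > s+t | X > s) = e^(−λ(s+t))/e^(−λs) = e^(−λt), independent of s = 3856.
P(X > 634) = e^(−0.3189) ≈ 0.727.

0.727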